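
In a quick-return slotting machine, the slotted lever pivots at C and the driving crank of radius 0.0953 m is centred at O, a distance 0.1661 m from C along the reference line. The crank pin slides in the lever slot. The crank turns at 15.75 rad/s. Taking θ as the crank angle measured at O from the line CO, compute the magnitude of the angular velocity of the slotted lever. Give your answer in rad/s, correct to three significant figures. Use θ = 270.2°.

3.91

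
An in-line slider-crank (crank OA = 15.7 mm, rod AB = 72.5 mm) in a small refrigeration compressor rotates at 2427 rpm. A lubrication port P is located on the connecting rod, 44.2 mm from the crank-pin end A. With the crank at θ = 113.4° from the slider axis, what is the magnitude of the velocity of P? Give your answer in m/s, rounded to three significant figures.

3.52

ω = 254.2 rad/s.  Crank-pin speed |V_A| = rω = 3.9902 m/s, perpendicular to OA.
Rod angle: sinφ = −(r/L) sinθ ⇒ φ = -11.463°; ω_rod = −rω cosθ/√(L²−r²sin²θ) = +22.303 rad/s.
V_P = V_A + ω_rod × AP, with AP = 0.0442 m along the rod.
Components: V_Px = −rω sinθ − a·ω_rod·sinφ = -3.4661 m/s;  V_Py = rω cosθ + a·ω_rod·cosφ = -0.61858 m/s.
|V_P| = √(V_Px² + V_Py²) = 3.5209 m/s.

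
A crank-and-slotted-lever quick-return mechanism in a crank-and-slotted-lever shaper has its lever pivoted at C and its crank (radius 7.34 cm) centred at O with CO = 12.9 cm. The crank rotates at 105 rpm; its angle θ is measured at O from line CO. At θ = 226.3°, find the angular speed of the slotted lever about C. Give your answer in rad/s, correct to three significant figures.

1.42

ω = 11 rad/s (from 105 rpm).
Crank pin A relative to C: A = (d + r cosθ, r sinθ); lever angle φ = atan2(r sinθ, d + r cosθ).
Differentiating tanφ: φ̇ = rω(d cosθ + r)/(d² + r² + 2dr cosθ).
d² + r² + 2dr cosθ = |CA|² = 0.00894518 m²;  d cosθ + r = -0.015724 m.
|ω_lever| = |0.0734·11·-0.015724| / 0.00894518 = 1.4187 rad/s.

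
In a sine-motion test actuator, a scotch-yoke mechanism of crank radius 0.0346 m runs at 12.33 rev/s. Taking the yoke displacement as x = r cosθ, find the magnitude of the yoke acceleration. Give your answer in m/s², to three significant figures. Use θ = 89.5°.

1.81

ω = 77.47 rad/s (from 12.33 rev/s).
x = r cosθ ⇒ ẍ = −rω² cosθ (ω constant).
|a| = rω²|cosθ| = 0.0346·(77.47)²·|cos 89.5°| = 1.8122 m/s².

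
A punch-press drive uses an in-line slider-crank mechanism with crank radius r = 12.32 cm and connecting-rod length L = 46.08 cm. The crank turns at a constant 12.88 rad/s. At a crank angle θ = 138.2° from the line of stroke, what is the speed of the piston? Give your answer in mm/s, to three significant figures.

ω = 12.88 rad/s
For an in-line slider-crank, x = r cosθ + √(L² − r² sin²θ), so v = −rω sinθ·[1 + r cosθ/√(L² − r² sin²θ)].
With r = 0.1232 m, L = 0.4608 m, θ = 138.2°: √(L² − r² sin²θ) = 0.45342 m.
v = −0.1232·12.88·0.66653·[1 + 0.1232·-0.74548/0.45342] = -0.84343 m/s.
|v| = 0.84343 m/s = 843.43 mm/s.

843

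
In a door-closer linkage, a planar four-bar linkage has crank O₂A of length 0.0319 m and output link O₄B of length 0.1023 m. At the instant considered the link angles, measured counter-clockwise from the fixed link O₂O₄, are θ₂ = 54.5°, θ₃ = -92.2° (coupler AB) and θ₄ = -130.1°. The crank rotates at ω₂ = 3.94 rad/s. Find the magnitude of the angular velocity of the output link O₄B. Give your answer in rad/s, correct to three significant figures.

ω₂ = 3.94 rad/s
Differentiating the loop-closure r₂e^{iθ₂}+r₃e^{iθ₃}=r₁+r₄e^{iθ₄} gives r₂ω₂e^{iθ₂}+r₃ω₃e^{iθ₃}=r₄ω₄e^{iθ₄}.
Eliminating the other unknown: ω₄ = r₂ω₂ sin(θ₂−θ₃) / [r₄ sin(θ₄−θ₃)].
Numerator sine = +0.54902; denominator sine = -0.61429.
Result = 0.0319·3.94·(+0.54902) / (0.1023·(-0.61429)) = -1.0981 rad/s; magnitude 1.0981 rad/s.

1.10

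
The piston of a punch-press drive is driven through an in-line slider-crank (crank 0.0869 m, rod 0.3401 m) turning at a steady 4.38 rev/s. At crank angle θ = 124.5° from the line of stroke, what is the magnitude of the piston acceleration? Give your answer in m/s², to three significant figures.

ω = 2π·4.38 = 27.52 rad/s
x(θ) = r cosθ + √(L² − r² sin²θ); with ω constant, a = ω²·d²x/dθ².
d²x/dθ² = −r cosθ − r²(cos2θ)/√u − r⁴ sin²2θ/(4u^{3/2}),  u = L² − r² sin²θ = 0.110539 m².
Substituting r = 0.0869 m, L = 0.3401 m, θ = 124.5°: d²x/dθ² = +0.057022 m.
a = ω²·d²x/dθ² = (27.52)²·(+0.057022) = +43.187 m/s²;  |a| = 43.187 m/s².

43.2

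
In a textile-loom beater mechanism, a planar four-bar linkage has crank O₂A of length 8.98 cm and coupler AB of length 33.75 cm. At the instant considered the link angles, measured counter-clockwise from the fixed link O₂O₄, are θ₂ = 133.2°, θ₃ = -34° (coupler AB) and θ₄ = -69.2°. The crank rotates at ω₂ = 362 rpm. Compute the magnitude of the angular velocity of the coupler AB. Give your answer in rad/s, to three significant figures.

ω₂ = 37.91 rad/s (from 362 rpm).
Differentiating the loop-closure r₂e^{iθ₂}+r₃e^{iθ₃}=r₁+r₄e^{iθ₄} gives r₂ω₂e^{iθ₂}+r₃ω₃e^{iθ₃}=r₄ω₄e^{iθ₄}.
Eliminating the other unknown: ω₃ = r₂ω₂ sin(θ₄−θ₂) / [r₃ sin(θ₃−θ₄)].
Numerator sine = +0.38107; denominator sine = +0.57643.
Result = 0.0898·37.91·(+0.38107) / (0.3375·(+0.57643)) = +6.668 rad/s; magnitude 6.668 rad/s.

6.67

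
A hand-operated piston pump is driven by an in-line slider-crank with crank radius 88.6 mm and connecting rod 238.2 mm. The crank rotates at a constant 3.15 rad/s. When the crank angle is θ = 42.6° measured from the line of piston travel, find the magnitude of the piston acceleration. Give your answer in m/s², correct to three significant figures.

ω = 3.15 rad/s
x(θ) = r cosθ + √(L² − r² sin²θ); with ω constant, a = ω²·d²x/dθ².
d²x/dθ² = −r cosθ − r²(cos2θ)/√u − r⁴ sin²2θ/(4u^{3/2}),  u = L² − r² sin²θ = 0.0531427 m².
Substituting r = 0.0886 m, L = 0.2382 m, θ = 42.6°: d²x/dθ² = -0.069316 m.
a = ω²·d²x/dθ² = (3.15)²·(-0.069316) = -0.68779 m/s²;  |a| = 0.68779 m/s².

0.688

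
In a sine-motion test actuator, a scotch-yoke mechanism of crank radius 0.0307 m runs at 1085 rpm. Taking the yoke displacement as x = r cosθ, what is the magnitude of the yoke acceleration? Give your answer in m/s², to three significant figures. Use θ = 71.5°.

126

ω = 113.6 rad/s (from 1085 rpm).
x = r cosθ ⇒ ẍ = −rω² cosθ (ω constant).
|a| = rω²|cosθ| = 0.0307·(113.6)²·|cos 71.5°| = 125.76 m/s².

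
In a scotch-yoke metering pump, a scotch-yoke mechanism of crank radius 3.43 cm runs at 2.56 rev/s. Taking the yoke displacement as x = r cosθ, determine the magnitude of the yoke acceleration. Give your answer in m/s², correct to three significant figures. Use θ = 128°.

ω = 16.08 rad/s (from 2.56 rev/s).
x = r cosθ ⇒ ẍ = −rω² cosθ (ω constant).
|a| = rω²|cosθ| = 0.0343·(16.08)²·|cos 128°| = 5.4636 m/s².

5.46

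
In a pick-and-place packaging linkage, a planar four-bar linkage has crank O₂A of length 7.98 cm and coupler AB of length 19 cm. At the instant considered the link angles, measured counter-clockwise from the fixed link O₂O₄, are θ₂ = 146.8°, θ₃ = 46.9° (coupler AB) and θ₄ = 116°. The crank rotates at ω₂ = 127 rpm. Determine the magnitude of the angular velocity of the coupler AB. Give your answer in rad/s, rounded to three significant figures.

ω₂ = 13.3 rad/s (from 127 rpm).
Differentiating the loop-closure r₂e^{iθ₂}+r₃e^{iθ₃}=r₁+r₄e^{iθ₄} gives r₂ω₂e^{iθ₂}+r₃ω₃e^{iθ₃}=r₄ω₄e^{iθ₄}.
Eliminating the other unknown: ω₃ = r₂ω₂ sin(θ₄−θ₂) / [r₃ sin(θ₃−θ₄)].
Numerator sine = -0.51204; denominator sine = -0.93420.
Result = 0.0798·13.3·(-0.51204) / (0.19·(-0.93420)) = +3.0616 rad/s; magnitude 3.0616 rad/s.

3.06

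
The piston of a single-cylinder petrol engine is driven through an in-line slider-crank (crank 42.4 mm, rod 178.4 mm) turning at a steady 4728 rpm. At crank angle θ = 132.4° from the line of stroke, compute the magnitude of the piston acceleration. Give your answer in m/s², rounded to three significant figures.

7200

ω = 2π·4728/60 = 495.1 rad/s
x(θ) = r cosθ + √(L² − r² sin²θ); with ω constant, a = ω²·d²x/dθ².
d²x/dθ² = −r cosθ − r²(cos2θ)/√u − r⁴ sin²2θ/(4u^{3/2}),  u = L² − r² sin²θ = 0.0308462 m².
Substituting r = 0.0424 m, L = 0.1784 m, θ = 132.4°: d²x/dθ² = +0.02937 m.
a = ω²·d²x/dθ² = (495.1)²·(+0.02937) = +7199.8 m/s²;  |a| = 7199.8 m/s².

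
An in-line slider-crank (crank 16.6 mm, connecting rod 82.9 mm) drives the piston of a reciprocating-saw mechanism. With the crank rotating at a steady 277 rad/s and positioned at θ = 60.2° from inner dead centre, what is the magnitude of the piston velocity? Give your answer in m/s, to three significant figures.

4.39

ω = 277 rad/s
For an in-line slider-crank, x = r cosθ + √(L² − r² sin²θ), so v = −rω sinθ·[1 + r cosθ/√(L² − r² sin²θ)].
With r = 0.0166 m, L = 0.0829 m, θ = 60.2°: √(L² − r² sin²θ) = 0.081639 m.
v = −0.0166·277·0.86777·[1 + 0.0166·0.49697/0.081639] = -4.3934 m/s.
|v| = 4.3934 m/s.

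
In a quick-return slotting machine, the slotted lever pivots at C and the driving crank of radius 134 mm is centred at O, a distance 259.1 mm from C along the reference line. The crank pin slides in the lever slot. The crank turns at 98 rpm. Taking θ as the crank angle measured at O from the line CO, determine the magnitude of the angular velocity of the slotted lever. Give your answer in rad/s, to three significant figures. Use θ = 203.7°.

6.60

ω = 10.26 rad/s (from 98 rpm).
Crank pin A relative to C: A = (d + r cosθ, r sinθ); lever angle φ = atan2(r sinθ, d + r cosθ).
Differentiating tanφ: φ̇ = rω(d cosθ + r)/(d² + r² + 2dr cosθ).
d² + r² + 2dr cosθ = |CA|² = 0.0215063 m²;  d cosθ + r = -0.10325 m.
|ω_lever| = |0.134·10.26·-0.10325| / 0.0215063 = 6.602 rad/s.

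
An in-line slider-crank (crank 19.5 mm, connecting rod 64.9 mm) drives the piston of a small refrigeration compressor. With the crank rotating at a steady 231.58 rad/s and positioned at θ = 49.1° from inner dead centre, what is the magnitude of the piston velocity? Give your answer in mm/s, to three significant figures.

ω = 231.6 rad/s
For an in-line slider-crank, x = r cosθ + √(L² − r² sin²θ), so v = −rω sinθ·[1 + r cosθ/√(L² − r² sin²θ)].
With r = 0.0195 m, L = 0.0649 m, θ = 49.1°: √(L² − r² sin²θ) = 0.063204 m.
v = −0.0195·231.6·0.75585·[1 + 0.0195·0.65474/0.063204] = -4.1028 m/s.
|v| = 4.1028 m/s = 4102.8 mm/s.

4100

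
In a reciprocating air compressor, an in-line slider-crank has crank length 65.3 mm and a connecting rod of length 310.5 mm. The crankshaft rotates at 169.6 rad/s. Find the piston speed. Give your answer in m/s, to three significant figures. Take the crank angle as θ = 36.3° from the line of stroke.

ω = 169.6 rad/s
For an in-line slider-crank, x = r cosθ + √(L² − r² sin²θ), so v = −rω sinθ·[1 + r cosθ/√(L² − r² sin²θ)].
With r = 0.0653 m, L = 0.3105 m, θ = 36.3°: √(L² − r² sin²θ) = 0.30808 m.
v = −0.0653·169.6·0.59201·[1 + 0.0653·0.80593/0.30808] = -7.6765 m/s.
|v| = 7.6765 m/s.

7.68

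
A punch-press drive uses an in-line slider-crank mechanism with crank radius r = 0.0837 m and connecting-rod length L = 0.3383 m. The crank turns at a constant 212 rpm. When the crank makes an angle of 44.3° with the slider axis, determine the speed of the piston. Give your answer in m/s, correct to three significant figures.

ω = 2π·212/60 = 22.2 rad/s
For an in-line slider-crank, x = r cosθ + √(L² − r² sin²θ), so v = −rω sinθ·[1 + r cosθ/√(L² − r² sin²θ)].
With r = 0.0837 m, L = 0.3383 m, θ = 44.3°: √(L² − r² sin²θ) = 0.33321 m.
v = −0.0837·22.2·0.69842·[1 + 0.0837·0.71569/0.33321] = -1.5311 m/s.
|v| = 1.5311 m/s.

1.53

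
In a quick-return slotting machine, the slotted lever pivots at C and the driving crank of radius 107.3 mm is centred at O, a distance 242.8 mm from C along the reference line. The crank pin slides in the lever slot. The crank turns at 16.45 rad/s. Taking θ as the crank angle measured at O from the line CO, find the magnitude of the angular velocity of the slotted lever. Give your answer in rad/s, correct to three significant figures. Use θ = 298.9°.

ω = 16.45 rad/s
Crank pin A relative to C: A = (d + r cosθ, r sinθ); lever angle φ = atan2(r sinθ, d + r cosθ).
Differentiating tanφ: φ̇ = rω(d cosθ + r)/(d² + r² + 2dr cosθ).
d² + r² + 2dr cosθ = |CA|² = 0.0956465 m²;  d cosθ + r = +0.22464 m.
|ω_lever| = |0.1073·16.45·+0.22464| / 0.0956465 = 4.1456 rad/s.

4.15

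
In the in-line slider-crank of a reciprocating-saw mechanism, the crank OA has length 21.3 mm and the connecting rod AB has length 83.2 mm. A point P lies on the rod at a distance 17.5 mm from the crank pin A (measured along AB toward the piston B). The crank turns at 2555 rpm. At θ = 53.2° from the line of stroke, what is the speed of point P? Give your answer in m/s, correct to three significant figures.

5.43

ω = 267.6 rad/s.  Crank-pin speed |V_A| = rω = 5.699 m/s, perpendicular to OA.
Rod angle: sinφ = −(r/L) sinθ ⇒ φ = -11.829°; ω_rod = −rω cosθ/√(L²−r²sin²θ) = -41.922 rad/s.
V_P = V_A + ω_rod × AP, with AP = 0.0175 m along the rod.
Components: V_Px = −rω sinθ − a·ω_rod·sinφ = -4.7138 m/s;  V_Py = rω cosθ + a·ω_rod·cosφ = +2.6958 m/s.
|V_P| = √(V_Px² + V_Py²) = 5.4302 m/s.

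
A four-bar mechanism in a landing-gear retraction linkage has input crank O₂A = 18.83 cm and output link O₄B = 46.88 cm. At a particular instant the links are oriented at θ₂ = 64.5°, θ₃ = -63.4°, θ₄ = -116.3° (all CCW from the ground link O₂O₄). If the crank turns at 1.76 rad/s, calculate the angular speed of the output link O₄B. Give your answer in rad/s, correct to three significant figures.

ω₂ = 1.76 rad/s
Differentiating the loop-closure r₂e^{iθ₂}+r₃e^{iθ₃}=r₁+r₄e^{iθ₄} gives r₂ω₂e^{iθ₂}+r₃ω₃e^{iθ₃}=r₄ω₄e^{iθ₄}.
Eliminating the other unknown: ω₄ = r₂ω₂ sin(θ₂−θ₃) / [r₄ sin(θ₄−θ₃)].
Numerator sine = +0.78908; denominator sine = -0.79758.
Result = 0.1883·1.76·(+0.78908) / (0.4688·(-0.79758)) = -0.69939 rad/s; magnitude 0.69939 rad/s.

0.699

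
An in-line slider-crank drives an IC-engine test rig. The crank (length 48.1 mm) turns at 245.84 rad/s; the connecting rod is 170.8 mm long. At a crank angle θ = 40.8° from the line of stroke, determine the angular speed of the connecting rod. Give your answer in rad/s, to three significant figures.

ω = 245.8 rad/s
The rod makes angle φ with the slider axis where L sinφ = r sinθ; differentiating, L cosφ·φ̇ = r ω cosθ.
L cosφ = √(L² − r² sin²θ) = 0.16788 m.
|ω_rod| = r ω |cosθ| / √(L² − r² sin²θ) = 0.0481·245.8·0.75700/0.16788 = 53.319 rad/s.

53.3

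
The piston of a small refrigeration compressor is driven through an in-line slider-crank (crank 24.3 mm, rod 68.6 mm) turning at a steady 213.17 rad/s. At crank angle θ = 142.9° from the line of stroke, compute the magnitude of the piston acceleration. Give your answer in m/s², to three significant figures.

ω = 213.2 rad/s
x(θ) = r cosθ + √(L² − r² sin²θ); with ω constant, a = ω²·d²x/dθ².
d²x/dθ² = −r cosθ − r²(cos2θ)/√u − r⁴ sin²2θ/(4u^{3/2}),  u = L² − r² sin²θ = 0.0044911 m².
Substituting r = 0.0243 m, L = 0.0686 m, θ = 142.9°: d²x/dθ² = +0.016714 m.
a = ω²·d²x/dθ² = (213.2)²·(+0.016714) = +759.51 m/s²;  |a| = 759.51 m/s².

760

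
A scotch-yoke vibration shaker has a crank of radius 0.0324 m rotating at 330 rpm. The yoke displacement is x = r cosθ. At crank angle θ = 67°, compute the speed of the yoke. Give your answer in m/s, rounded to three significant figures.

1.03

ω = 34.56 rad/s (from 330 rpm).
x = r cosθ ⇒ ẋ = −rω sinθ.
|v| = rω|sinθ| = 0.0324·34.56·|sin 67°| = 1.0307 m/s.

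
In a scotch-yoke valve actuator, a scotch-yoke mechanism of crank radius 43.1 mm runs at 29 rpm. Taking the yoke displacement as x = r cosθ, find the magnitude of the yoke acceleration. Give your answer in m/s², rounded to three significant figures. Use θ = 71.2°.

0.128

ω = 3.037 rad/s (from 29 rpm).
x = r cosθ ⇒ ẍ = −rω² cosθ (ω constant).
|a| = rω²|cosθ| = 0.0431·(3.037)²·|cos 71.2°| = 0.1281 m/s².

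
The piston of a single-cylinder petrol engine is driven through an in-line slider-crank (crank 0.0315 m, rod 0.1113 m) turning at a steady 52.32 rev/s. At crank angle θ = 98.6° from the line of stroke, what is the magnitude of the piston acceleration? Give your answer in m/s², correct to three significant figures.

ω = 2π·52.3 = 328.7 rad/s
x(θ) = r cosθ + √(L² − r² sin²θ); with ω constant, a = ω²·d²x/dθ².
d²x/dθ² = −r cosθ − r²(cos2θ)/√u − r⁴ sin²2θ/(4u^{3/2}),  u = L² − r² sin²θ = 0.0114176 m².
Substituting r = 0.0315 m, L = 0.1113 m, θ = 98.6°: d²x/dθ² = +0.013564 m.
a = ω²·d²x/dθ² = (328.7)²·(+0.013564) = +1465.8 m/s²;  |a| = 1465.8 m/s².

1470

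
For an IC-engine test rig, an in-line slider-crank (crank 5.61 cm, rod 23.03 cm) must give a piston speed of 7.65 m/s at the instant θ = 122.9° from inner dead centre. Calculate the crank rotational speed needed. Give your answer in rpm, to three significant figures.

For an in-line slider-crank, |v_piston| = rω|sinθ|·[1 + r cosθ/√(L² − r² sin²θ)].
With r = 0.0561 m, L = 0.2303 m, θ = 122.9°: the bracketed kinematic factor |dx/dθ| = 0.040736 m.
ω = v/|dx/dθ| = 7.65/0.040736 = 187.8 rad/s.
N = 60ω/(2π) = 1793.3 rpm.

1790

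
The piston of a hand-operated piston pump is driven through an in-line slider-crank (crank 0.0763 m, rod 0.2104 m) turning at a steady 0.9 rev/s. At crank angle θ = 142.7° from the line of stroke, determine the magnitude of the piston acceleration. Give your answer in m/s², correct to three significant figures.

1.67

ω = 2π·0.9 = 5.655 rad/s
x(θ) = r cosθ + √(L² − r² sin²θ); with ω constant, a = ω²·d²x/dθ².
d²x/dθ² = −r cosθ − r²(cos2θ)/√u − r⁴ sin²2θ/(4u^{3/2}),  u = L² − r² sin²θ = 0.0421303 m².
Substituting r = 0.0763 m, L = 0.2104 m, θ = 142.7°: d²x/dθ² = +0.052252 m.
a = ω²·d²x/dθ² = (5.655)²·(+0.052252) = +1.6709 m/s²;  |a| = 1.6709 m/s².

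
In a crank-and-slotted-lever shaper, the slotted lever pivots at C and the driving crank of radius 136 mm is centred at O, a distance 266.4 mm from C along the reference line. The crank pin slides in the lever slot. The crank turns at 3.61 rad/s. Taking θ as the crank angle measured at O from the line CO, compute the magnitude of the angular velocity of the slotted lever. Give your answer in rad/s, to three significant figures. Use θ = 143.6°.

ω = 3.61 rad/s
Crank pin A relative to C: A = (d + r cosθ, r sinθ); lever angle φ = atan2(r sinθ, d + r cosθ).
Differentiating tanφ: φ̇ = rω(d cosθ + r)/(d² + r² + 2dr cosθ).
d² + r² + 2dr cosθ = |CA|² = 0.0311417 m²;  d cosθ + r = -0.078424 m.
|ω_lever| = |0.136·3.61·-0.078424| / 0.0311417 = 1.2364 rad/s.

1.24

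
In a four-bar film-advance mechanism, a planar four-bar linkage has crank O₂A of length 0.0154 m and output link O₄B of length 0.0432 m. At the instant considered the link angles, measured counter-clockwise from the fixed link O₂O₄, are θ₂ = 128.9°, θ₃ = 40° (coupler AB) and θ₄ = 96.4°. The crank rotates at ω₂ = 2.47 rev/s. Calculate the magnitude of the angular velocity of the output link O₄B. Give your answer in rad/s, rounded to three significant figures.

ω₂ = 15.52 rad/s (from 2.47 rev/s).
Differentiating the loop-closure r₂e^{iθ₂}+r₃e^{iθ₃}=r₁+r₄e^{iθ₄} gives r₂ω₂e^{iθ₂}+r₃ω₃e^{iθ₃}=r₄ω₄e^{iθ₄}.
Eliminating the other unknown: ω₄ = r₂ω₂ sin(θ₂−θ₃) / [r₄ sin(θ₄−θ₃)].
Numerator sine = +0.99982; denominator sine = +0.83292.
Result = 0.0154·15.52·(+0.99982) / (0.0432·(+0.83292)) = +6.6409 rad/s; magnitude 6.6409 rad/s.

6.64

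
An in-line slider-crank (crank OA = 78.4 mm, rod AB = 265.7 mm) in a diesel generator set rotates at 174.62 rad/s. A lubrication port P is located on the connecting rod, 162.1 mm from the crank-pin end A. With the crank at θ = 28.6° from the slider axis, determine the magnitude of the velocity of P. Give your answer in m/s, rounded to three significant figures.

ω = 174.6 rad/s.  Crank-pin speed |V_A| = rω = 13.69 m/s, perpendicular to OA.
Rod angle: sinφ = −(r/L) sinθ ⇒ φ = -8.120°; ω_rod = −rω cosθ/√(L²−r²sin²θ) = -45.696 rad/s.
V_P = V_A + ω_rod × AP, with AP = 0.1621 m along the rod.
Components: V_Px = −rω sinθ − a·ω_rod·sinφ = -7.5997 m/s;  V_Py = rω cosθ + a·ω_rod·cosφ = +4.6867 m/s.
|V_P| = √(V_Px² + V_Py²) = 8.9286 m/s.

8.93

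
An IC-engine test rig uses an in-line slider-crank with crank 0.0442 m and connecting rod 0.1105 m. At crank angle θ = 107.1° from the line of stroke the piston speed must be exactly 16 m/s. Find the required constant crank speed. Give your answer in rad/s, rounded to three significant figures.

For an in-line slider-crank, |v_piston| = rω|sinθ|·[1 + r cosθ/√(L² − r² sin²θ)].
With r = 0.0442 m, L = 0.1105 m, θ = 107.1°: the bracketed kinematic factor |dx/dθ| = 0.036869 m.
ω = v/|dx/dθ| = 16/0.036869 = 433.97 rad/s.

434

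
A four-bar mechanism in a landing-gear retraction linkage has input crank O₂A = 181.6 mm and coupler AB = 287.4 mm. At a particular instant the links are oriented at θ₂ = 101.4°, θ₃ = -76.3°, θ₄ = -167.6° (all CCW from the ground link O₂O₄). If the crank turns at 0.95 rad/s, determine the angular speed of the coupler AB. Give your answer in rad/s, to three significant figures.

ω₂ = 0.95 rad/s
Differentiating the loop-closure r₂e^{iθ₂}+r₃e^{iθ₃}=r₁+r₄e^{iθ₄} gives r₂ω₂e^{iθ₂}+r₃ω₃e^{iθ₃}=r₄ω₄e^{iθ₄}.
Eliminating the other unknown: ω₃ = r₂ω₂ sin(θ₄−θ₂) / [r₃ sin(θ₃−θ₄)].
Numerator sine = +0.99985; denominator sine = +0.99974.
Result = 0.1816·0.95·(+0.99985) / (0.2874·(+0.99974)) = +0.60034 rad/s; magnitude 0.60034 rad/s.

0.600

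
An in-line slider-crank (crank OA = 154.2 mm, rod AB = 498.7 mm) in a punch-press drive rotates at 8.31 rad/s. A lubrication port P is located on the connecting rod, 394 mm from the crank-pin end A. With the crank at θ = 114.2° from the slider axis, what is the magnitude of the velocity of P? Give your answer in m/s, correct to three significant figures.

1.05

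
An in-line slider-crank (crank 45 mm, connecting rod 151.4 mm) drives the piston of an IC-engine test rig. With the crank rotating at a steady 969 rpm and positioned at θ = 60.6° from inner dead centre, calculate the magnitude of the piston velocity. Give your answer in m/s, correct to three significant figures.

4.58

ω = 2π·969/60 = 101.5 rad/s
For an in-line slider-crank, x = r cosθ + √(L² − r² sin²θ), so v = −rω sinθ·[1 + r cosθ/√(L² − r² sin²θ)].
With r = 0.045 m, L = 0.1514 m, θ = 60.6°: √(L² − r² sin²θ) = 0.14624 m.
v = −0.045·101.5·0.87121·[1 + 0.045·0.49090/0.14624] = -4.5792 m/s.
|v| = 4.5792 m/s.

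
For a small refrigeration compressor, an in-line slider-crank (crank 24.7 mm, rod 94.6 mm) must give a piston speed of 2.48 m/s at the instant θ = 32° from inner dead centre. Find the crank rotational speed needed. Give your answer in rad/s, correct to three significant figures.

For an in-line slider-crank, |v_piston| = rω|sinθ|·[1 + r cosθ/√(L² − r² sin²θ)].
With r = 0.0247 m, L = 0.0946 m, θ = 32°: the bracketed kinematic factor |dx/dθ| = 0.016015 m.
ω = v/|dx/dθ| = 2.48/0.016015 = 154.85 rad/s.

155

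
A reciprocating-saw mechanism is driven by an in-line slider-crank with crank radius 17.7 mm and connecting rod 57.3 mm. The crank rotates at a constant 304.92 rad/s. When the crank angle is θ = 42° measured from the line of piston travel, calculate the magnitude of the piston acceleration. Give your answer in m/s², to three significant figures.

1290

ω = 304.9 rad/s
x(θ) = r cosθ + √(L² − r² sin²θ); with ω constant, a = ω²·d²x/dθ².
d²x/dθ² = −r cosθ − r²(cos2θ)/√u − r⁴ sin²2θ/(4u^{3/2}),  u = L² − r² sin²θ = 0.00314302 m².
Substituting r = 0.0177 m, L = 0.0573 m, θ = 42°: d²x/dθ² = -0.013876 m.
a = ω²·d²x/dθ² = (304.9)²·(-0.013876) = -1290.1 m/s²;  |a| = 1290.1 m/s².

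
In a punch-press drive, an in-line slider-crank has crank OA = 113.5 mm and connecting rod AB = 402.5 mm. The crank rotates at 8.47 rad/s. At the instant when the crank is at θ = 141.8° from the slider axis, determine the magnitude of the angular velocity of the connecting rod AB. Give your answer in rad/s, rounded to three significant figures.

ω = 8.47 rad/s
The rod makes angle φ with the slider axis where L sinφ = r sinθ; differentiating, L cosφ·φ̇ = r ω cosθ.
L cosφ = √(L² − r² sin²θ) = 0.39633 m.
|ω_rod| = r ω |cosθ| / √(L² − r² sin²θ) = 0.1135·8.47·0.78586/0.39633 = 1.9062 rad/s.

1.91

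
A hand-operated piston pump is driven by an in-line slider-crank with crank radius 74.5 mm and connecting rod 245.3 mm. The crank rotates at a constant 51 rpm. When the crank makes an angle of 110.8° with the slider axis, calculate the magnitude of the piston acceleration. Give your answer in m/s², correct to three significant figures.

1.25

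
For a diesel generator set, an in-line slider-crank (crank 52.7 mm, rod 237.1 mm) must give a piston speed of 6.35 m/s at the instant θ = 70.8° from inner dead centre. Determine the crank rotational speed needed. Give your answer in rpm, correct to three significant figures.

1130

For an in-line slider-crank, |v_piston| = rω|sinθ|·[1 + r cosθ/√(L² − r² sin²θ)].
With r = 0.0527 m, L = 0.2371 m, θ = 70.8°: the bracketed kinematic factor |dx/dθ| = 0.053489 m.
ω = v/|dx/dθ| = 6.35/0.053489 = 118.71 rad/s.
N = 60ω/(2π) = 1133.6 rpm.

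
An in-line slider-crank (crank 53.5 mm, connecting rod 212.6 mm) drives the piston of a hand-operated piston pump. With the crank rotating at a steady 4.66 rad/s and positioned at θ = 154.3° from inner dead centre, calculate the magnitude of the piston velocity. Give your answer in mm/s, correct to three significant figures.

83.5

ω = 4.66 rad/s
For an in-line slider-crank, x = r cosθ + √(L² − r² sin²θ), so v = −rω sinθ·[1 + r cosθ/√(L² − r² sin²θ)].
With r = 0.0535 m, L = 0.2126 m, θ = 154.3°: √(L² − r² sin²θ) = 0.21133 m.
v = −0.0535·4.66·0.43366·[1 + 0.0535·-0.90108/0.21133] = -0.083453 m/s.
|v| = 0.083453 m/s = 83.453 mm/s.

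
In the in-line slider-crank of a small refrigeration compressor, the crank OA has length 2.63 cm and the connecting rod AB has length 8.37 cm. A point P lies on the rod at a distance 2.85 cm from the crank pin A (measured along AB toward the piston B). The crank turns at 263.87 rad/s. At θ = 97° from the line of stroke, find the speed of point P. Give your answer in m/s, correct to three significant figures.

ω = 263.9 rad/s.  Crank-pin speed |V_A| = rω = 6.9398 m/s, perpendicular to OA.
Rod angle: sinφ = −(r/L) sinθ ⇒ φ = -18.172°; ω_rod = −rω cosθ/√(L²−r²sin²θ) = +10.635 rad/s.
V_P = V_A + ω_rod × AP, with AP = 0.0285 m along the rod.
Components: V_Px = −rω sinθ − a·ω_rod·sinφ = -6.7935 m/s;  V_Py = rω cosθ + a·ω_rod·cosφ = -0.55777 m/s.
|V_P| = √(V_Px² + V_Py²) = 6.8164 m/s.

6.82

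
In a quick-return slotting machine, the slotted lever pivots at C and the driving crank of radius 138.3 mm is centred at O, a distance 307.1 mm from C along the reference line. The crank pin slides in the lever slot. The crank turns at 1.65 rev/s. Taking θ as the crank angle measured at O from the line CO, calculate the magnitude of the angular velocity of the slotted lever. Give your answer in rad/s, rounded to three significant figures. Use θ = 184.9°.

8.35

ω = 10.37 rad/s (from 1.65 rev/s).
Crank pin A relative to C: A = (d + r cosθ, r sinθ); lever angle φ = atan2(r sinθ, d + r cosθ).
Differentiating tanφ: φ̇ = rω(d cosθ + r)/(d² + r² + 2dr cosθ).
d² + r² + 2dr cosθ = |CA|² = 0.0288039 m²;  d cosθ + r = -0.16768 m.
|ω_lever| = |0.1383·10.37·-0.16768| / 0.0288039 = 8.3466 rad/s.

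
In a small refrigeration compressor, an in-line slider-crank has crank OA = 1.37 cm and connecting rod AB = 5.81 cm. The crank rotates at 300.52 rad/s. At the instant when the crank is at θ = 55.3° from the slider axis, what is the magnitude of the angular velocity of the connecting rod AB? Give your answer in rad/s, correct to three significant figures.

41.1

ω = 300.5 rad/s
The rod makes angle φ with the slider axis where L sinφ = r sinθ; differentiating, L cosφ·φ̇ = r ω cosθ.
L cosφ = √(L² − r² sin²θ) = 0.056998 m.
|ω_rod| = r ω |cosθ| / √(L² − r² sin²θ) = 0.0137·300.5·0.56928/0.056998 = 41.121 rad/s.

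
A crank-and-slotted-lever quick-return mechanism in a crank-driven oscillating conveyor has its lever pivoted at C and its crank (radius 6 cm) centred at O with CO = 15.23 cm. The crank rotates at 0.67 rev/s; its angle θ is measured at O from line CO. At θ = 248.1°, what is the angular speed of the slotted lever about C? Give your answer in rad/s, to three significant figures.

ω = 4.21 rad/s (from 0.67 rev/s).
Crank pin A relative to C: A = (d + r cosθ, r sinθ); lever angle φ = atan2(r sinθ, d + r cosθ).
Differentiating tanφ: φ̇ = rω(d cosθ + r)/(d² + r² + 2dr cosθ).
d² + r² + 2dr cosθ = |CA|² = 0.0199786 m²;  d cosθ + r = +0.003194 m.
|ω_lever| = |0.06·4.21·+0.003194| / 0.0199786 = 0.04038 rad/s.

0.0404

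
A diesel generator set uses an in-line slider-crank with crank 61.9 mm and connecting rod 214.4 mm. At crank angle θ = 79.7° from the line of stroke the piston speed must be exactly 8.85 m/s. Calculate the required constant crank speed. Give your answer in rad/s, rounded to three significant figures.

138

For an in-line slider-crank, |v_piston| = rω|sinθ|·[1 + r cosθ/√(L² − r² sin²θ)].
With r = 0.0619 m, L = 0.2144 m, θ = 79.7°: the bracketed kinematic factor |dx/dθ| = 0.064181 m.
ω = v/|dx/dθ| = 8.85/0.064181 = 137.89 rad/s.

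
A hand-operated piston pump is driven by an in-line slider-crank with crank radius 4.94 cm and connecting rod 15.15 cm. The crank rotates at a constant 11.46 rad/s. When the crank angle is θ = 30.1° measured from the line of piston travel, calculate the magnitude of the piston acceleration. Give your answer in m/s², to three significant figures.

ω = 11.46 rad/s
x(θ) = r cosθ + √(L² − r² sin²θ); with ω constant, a = ω²·d²x/dθ².
d²x/dθ² = −r cosθ − r²(cos2θ)/√u − r⁴ sin²2θ/(4u^{3/2}),  u = L² − r² sin²θ = 0.0223385 m².
Substituting r = 0.0494 m, L = 0.1515 m, θ = 30.1°: d²x/dθ² = -0.051189 m.
a = ω²·d²x/dθ² = (11.46)²·(-0.051189) = -6.7227 m/s²;  |a| = 6.7227 m/s².

6.72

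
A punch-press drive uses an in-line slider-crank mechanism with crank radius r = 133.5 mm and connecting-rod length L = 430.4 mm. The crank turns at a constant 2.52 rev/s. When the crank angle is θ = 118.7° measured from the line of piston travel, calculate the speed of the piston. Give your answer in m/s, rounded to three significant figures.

ω = 2π·2.52 = 15.83 rad/s
For an in-line slider-crank, x = r cosθ + √(L² − r² sin²θ), so v = −rω sinθ·[1 + r cosθ/√(L² − r² sin²θ)].
With r = 0.1335 m, L = 0.4304 m, θ = 118.7°: √(L² − r² sin²θ) = 0.41416 m.
v = −0.1335·15.83·0.87715·[1 + 0.1335·-0.48022/0.41416] = -1.5671 m/s.
|v| = 1.5671 m/s.

1.57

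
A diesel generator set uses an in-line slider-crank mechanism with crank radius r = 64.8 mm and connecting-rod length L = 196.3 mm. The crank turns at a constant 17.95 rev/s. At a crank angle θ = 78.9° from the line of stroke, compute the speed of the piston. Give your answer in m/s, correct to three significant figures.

7.65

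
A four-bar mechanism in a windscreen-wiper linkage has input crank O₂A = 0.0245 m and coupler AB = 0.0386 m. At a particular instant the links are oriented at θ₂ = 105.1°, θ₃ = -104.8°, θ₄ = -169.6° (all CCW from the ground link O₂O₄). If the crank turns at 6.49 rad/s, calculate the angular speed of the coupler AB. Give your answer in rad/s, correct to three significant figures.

4.54

ω₂ = 6.49 rad/s
Differentiating the loop-closure r₂e^{iθ₂}+r₃e^{iθ₃}=r₁+r₄e^{iθ₄} gives r₂ω₂e^{iθ₂}+r₃ω₃e^{iθ₃}=r₄ω₄e^{iθ₄}.
Eliminating the other unknown: ω₃ = r₂ω₂ sin(θ₄−θ₂) / [r₃ sin(θ₃−θ₄)].
Numerator sine = +0.99664; denominator sine = +0.90483.
Result = 0.0245·6.49·(+0.99664) / (0.0386·(+0.90483)) = +4.5373 rad/s; magnitude 4.5373 rad/s.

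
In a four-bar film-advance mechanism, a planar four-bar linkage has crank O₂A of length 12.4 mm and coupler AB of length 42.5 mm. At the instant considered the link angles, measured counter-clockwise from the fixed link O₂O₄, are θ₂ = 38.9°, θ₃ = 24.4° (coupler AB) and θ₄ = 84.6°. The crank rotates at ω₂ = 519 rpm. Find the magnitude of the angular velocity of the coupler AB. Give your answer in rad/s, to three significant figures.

ω₂ = 54.35 rad/s (from 519 rpm).
Differentiating the loop-closure r₂e^{iθ₂}+r₃e^{iθ₃}=r₁+r₄e^{iθ₄} gives r₂ω₂e^{iθ₂}+r₃ω₃e^{iθ₃}=r₄ω₄e^{iθ₄}.
Eliminating the other unknown: ω₃ = r₂ω₂ sin(θ₄−θ₂) / [r₃ sin(θ₃−θ₄)].
Numerator sine = +0.71569; denominator sine = -0.86777.
Result = 0.0124·54.35·(+0.71569) / (0.0425·(-0.86777)) = -13.078 rad/s; magnitude 13.078 rad/s.

13.1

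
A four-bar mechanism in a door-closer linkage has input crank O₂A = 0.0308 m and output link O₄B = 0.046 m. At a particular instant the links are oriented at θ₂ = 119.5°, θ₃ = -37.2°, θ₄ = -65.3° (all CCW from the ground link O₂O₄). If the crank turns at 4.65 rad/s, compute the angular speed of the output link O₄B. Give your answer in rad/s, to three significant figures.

ω₂ = 4.65 rad/s
Differentiating the loop-closure r₂e^{iθ₂}+r₃e^{iθ₃}=r₁+r₄e^{iθ₄} gives r₂ω₂e^{iθ₂}+r₃ω₃e^{iθ₃}=r₄ω₄e^{iθ₄}.
Eliminating the other unknown: ω₄ = r₂ω₂ sin(θ₂−θ₃) / [r₄ sin(θ₄−θ₃)].
Numerator sine = +0.39555; denominator sine = -0.47101.
Result = 0.0308·4.65·(+0.39555) / (0.046·(-0.47101)) = -2.6146 rad/s; magnitude 2.6146 rad/s.

2.61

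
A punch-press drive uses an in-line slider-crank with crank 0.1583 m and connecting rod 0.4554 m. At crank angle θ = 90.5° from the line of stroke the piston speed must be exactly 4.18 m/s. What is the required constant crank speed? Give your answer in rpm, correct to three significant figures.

253

For an in-line slider-crank, |v_piston| = rω|sinθ|·[1 + r cosθ/√(L² − r² sin²θ)].
With r = 0.1583 m, L = 0.4554 m, θ = 90.5°: the bracketed kinematic factor |dx/dθ| = 0.15778 m.
ω = v/|dx/dθ| = 4.18/0.15778 = 26.492 rad/s.
N = 60ω/(2π) = 252.98 rpm.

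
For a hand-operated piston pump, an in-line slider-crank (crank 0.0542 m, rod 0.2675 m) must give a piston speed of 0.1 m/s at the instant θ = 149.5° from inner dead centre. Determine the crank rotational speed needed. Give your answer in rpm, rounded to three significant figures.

42.1

For an in-line slider-crank, |v_piston| = rω|sinθ|·[1 + r cosθ/√(L² − r² sin²θ)].
With r = 0.0542 m, L = 0.2675 m, θ = 149.5°: the bracketed kinematic factor |dx/dθ| = 0.022681 m.
ω = v/|dx/dθ| = 0.1/0.022681 = 4.4091 rad/s.
N = 60ω/(2π) = 42.104 rpm.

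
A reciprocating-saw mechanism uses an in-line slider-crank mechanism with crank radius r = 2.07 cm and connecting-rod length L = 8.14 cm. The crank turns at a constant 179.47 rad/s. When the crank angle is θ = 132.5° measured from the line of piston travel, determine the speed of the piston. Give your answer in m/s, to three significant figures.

2.26

ω = 179.5 rad/s
For an in-line slider-crank, x = r cosθ + √(L² − r² sin²θ), so v = −rω sinθ·[1 + r cosθ/√(L² − r² sin²θ)].
With r = 0.0207 m, L = 0.0814 m, θ = 132.5°: √(L² − r² sin²θ) = 0.079957 m.
v = −0.0207·179.5·0.73728·[1 + 0.0207·-0.67559/0.079957] = -2.2599 m/s.
|v| = 2.2599 m/s.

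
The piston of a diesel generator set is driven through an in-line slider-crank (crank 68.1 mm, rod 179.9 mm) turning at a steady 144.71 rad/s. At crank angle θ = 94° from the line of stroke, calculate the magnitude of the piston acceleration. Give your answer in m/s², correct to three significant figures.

676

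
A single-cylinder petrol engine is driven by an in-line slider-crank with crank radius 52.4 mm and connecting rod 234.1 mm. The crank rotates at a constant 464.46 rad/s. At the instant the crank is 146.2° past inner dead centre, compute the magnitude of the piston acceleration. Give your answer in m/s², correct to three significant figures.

8390

ω = 464.5 rad/s
x(θ) = r cosθ + √(L² − r² sin²θ); with ω constant, a = ω²·d²x/dθ².
d²x/dθ² = −r cosθ − r²(cos2θ)/√u − r⁴ sin²2θ/(4u^{3/2}),  u = L² − r² sin²θ = 0.0539531 m².
Substituting r = 0.0524 m, L = 0.2341 m, θ = 146.2°: d²x/dθ² = +0.03891 m.
a = ω²·d²x/dθ² = (464.5)²·(+0.03891) = +8393.9 m/s²;  |a| = 8393.9 m/s².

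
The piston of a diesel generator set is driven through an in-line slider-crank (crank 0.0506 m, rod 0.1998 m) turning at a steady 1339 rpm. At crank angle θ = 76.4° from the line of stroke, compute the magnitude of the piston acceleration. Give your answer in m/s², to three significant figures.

ω = 2π·1339/60 = 140.2 rad/s
x(θ) = r cosθ + √(L² − r² sin²θ); with ω constant, a = ω²·d²x/dθ².
d²x/dθ² = −r cosθ − r²(cos2θ)/√u − r⁴ sin²2θ/(4u^{3/2}),  u = L² − r² sin²θ = 0.0375012 m².
Substituting r = 0.0506 m, L = 0.1998 m, θ = 76.4°: d²x/dθ² = -0.00018599 m.
a = ω²·d²x/dθ² = (140.2)²·(-0.00018599) = -3.6569 m/s²;  |a| = 3.6569 m/s².

3.66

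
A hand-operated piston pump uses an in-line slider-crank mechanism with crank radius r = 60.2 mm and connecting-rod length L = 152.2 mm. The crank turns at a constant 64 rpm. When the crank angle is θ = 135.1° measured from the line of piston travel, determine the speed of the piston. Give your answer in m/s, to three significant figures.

0.202

ω = 2π·64/60 = 6.702 rad/s
For an in-line slider-crank, x = r cosθ + √(L² − r² sin²θ), so v = −rω sinθ·[1 + r cosθ/√(L² − r² sin²θ)].
With r = 0.0602 m, L = 0.1522 m, θ = 135.1°: √(L² − r² sin²θ) = 0.14615 m.
v = −0.0602·6.702·0.70587·[1 + 0.0602·-0.70834/0.14615] = -0.2017 m/s.
|v| = 0.2017 m/s.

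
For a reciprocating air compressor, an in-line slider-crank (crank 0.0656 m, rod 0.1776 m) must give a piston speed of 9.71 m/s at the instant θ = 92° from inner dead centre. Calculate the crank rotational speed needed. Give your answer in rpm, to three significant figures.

For an in-line slider-crank, |v_piston| = rω|sinθ|·[1 + r cosθ/√(L² − r² sin²θ)].
With r = 0.0656 m, L = 0.1776 m, θ = 92°: the bracketed kinematic factor |dx/dθ| = 0.064651 m.
ω = v/|dx/dθ| = 9.71/0.064651 = 150.19 rad/s.
N = 60ω/(2π) = 1434.2 rpm.

1430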